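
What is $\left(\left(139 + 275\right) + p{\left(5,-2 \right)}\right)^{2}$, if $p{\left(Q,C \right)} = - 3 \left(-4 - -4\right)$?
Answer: $171396$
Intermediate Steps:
$p{\left(Q,C \right)} = 0$ ($p{\left(Q,C \right)} = - 3 \left(-4 + 4\right) = \left(-3\right) 0 = 0$)
$\left(\left(139 + 275\right) + p{\left(5,-2 \right)}\right)^{2} = \left(\left(139 + 275\right) + 0\right)^{2} = \left(414 + 0\right)^{2} = 414^{2} = 171396$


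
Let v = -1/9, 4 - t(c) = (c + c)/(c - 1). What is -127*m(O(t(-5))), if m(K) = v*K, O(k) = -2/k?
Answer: -254/21 ≈ -12.095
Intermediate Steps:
t(c) = 4 - 2*c/(-1 + c) (t(c) = 4 - (c + c)/(c - 1) = 4 - 2*c/(-1 + c))
v = -⅑ (v = -1*⅑ = -⅑ ≈ -0.11111)
m(K) = -K/9
-127*m(O(t(-5))) = -(-127)*(-2*(-1 - 5)/(2*(-2 - 5)))/9 = -(-127)*(-2/(2*(-7)/(-6)))/9 = -(-127)*(-2/(2*(-⅙)*(-7)))/9 = -(-127)*(-2/7/3)/9 = -(-127)*(-2*3/7)/9 = -(-127)*(-6)/(9*7) = -127*2/21 = -254/21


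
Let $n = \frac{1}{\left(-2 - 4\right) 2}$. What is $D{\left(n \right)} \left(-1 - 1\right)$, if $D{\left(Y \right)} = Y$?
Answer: $\frac{1}{6} \approx 0.16667$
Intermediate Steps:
$n = - \frac{1}{12}$ ($n = \frac{1}{-6} \cdot \frac{1}{2} = \left(- \frac{1}{6}\right) \frac{1}{2} = - \frac{1}{12} \approx -0.083333$)
$D{\left(n \right)} \left(-1 - 1\right) = - \frac{-1 - 1}{12} = \left(- \frac{1}{12}\right) \left(-2\right) = \frac{1}{6}$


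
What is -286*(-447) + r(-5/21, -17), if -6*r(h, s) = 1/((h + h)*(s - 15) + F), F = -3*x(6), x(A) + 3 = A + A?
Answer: 63153955/494 ≈ 1.2784e+5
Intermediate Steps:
x(A) = -3 + 2*A (x(A) = -3 + (A + A) = -3 + 2*A)
F = -27 (F = -3*(-3 + 2*6) = -3*(-3 + 12) = -3*9 = -27)
r(h, s) = -1/(6*(-27 + 2*h*(-15 + s))) (r(h, s) = -1/(6*((h + h)*(s - 15) - 27)) = -1/(6*((2*h)*(-15 + s) - 27)) = -1/(6*(2*h*(-15 + s) - 27)) = -1/(6*(-27 + 2*h*(-15 + s))))
-286*(-447) + r(-5/21, -17) = -286*(-447) + 1/(6*(27 + 30*(-5/21) - 2*(-5/21)*(-17))) = 127842 + 1/(6*(27 + 30*(-5*1/21) - 2*(-5*1/21)*(-17))) = 127842 + 1/(6*(27 + 30*(-5/21) - 2*(-5/21)*(-17))) = 127842 + 1/(6*(27 - 50/7 - 170/21)) = 127842 + 1/(6*(247/21)) = 127842 + (⅙)*(21/247) = 127842 + 7/494 = 63153955/494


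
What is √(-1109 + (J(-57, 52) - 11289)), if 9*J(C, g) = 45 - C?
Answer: 2*I*√27870/3 ≈ 111.3*I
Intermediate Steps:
J(C, g) = 5 - C/9 (J(C, g) = (45 - C)/9 = 5 - C/9)
√(-1109 + (J(-57, 52) - 11289)) = √(-1109 + ((5 - ⅑*(-57)) - 11289)) = √(-1109 + ((5 + 19/3) - 11289)) = √(-1109 + (34/3 - 11289)) = √(-1109 - 33833/3) = √(-37160/3) = 2*I*√27870/3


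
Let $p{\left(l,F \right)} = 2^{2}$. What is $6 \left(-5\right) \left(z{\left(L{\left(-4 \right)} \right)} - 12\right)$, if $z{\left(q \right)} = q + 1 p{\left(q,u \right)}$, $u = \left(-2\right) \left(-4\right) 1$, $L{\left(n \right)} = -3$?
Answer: $330$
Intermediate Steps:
$u = 8$ ($u = 8 \cdot 1 = 8$)
$p{\left(l,F \right)} = 4$
$z{\left(q \right)} = 4 + q$ ($z{\left(q \right)} = q + 1 \cdot 4 = q + 4 = 4 + q$)
$6 \left(-5\right) \left(z{\left(L{\left(-4 \right)} \right)} - 12\right) = 6 \left(-5\right) \left(\left(4 - 3\right) - 12\right) = - 30 \left(1 - 12\right) = \left(-30\right) \left(-11\right) = 330$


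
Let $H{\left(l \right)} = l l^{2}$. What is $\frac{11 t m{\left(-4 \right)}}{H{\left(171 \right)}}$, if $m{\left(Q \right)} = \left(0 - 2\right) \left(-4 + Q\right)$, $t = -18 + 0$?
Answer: $- \frac{352}{555579} \approx -0.00063357$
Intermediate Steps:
$t = -18$
$m{\left(Q \right)} = 8 - 2 Q$ ($m{\left(Q \right)} = - 2 \left(-4 + Q\right) = 8 - 2 Q$)
$H{\left(l \right)} = l^{3}$
$\frac{11 t m{\left(-4 \right)}}{H{\left(171 \right)}} = \frac{11 \left(-18\right) \left(8 - -8\right)}{171^{3}} = \frac{\left(-198\right) \left(8 + 8\right)}{5000211} = \left(-198\right) 16 \cdot \frac{1}{5000211} = \left(-3168\right) \frac{1}{5000211} = - \frac{352}{555579}$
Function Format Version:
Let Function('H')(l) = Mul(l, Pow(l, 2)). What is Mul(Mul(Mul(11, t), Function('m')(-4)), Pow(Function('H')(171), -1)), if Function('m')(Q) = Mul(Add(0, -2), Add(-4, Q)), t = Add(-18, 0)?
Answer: Rational(-352, 555579) ≈ -0.00063357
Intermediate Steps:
t = -18
Function('m')(Q) = Add(8, Mul(-2, Q)) (Function('m')(Q) = Mul(-2, Add(-4, Q)) = Add(8, Mul(-2, Q)))
Function('H')(l) = Pow(l, 3)
Mul(Mul(Mul(11, t), Function('m')(-4)), Pow(Function('H')(171), -1)) = Mul(Mul(Mul(11, -18), Add(8, Mul(-2, -4))), Pow(Pow(171, 3), -1)) = Mul(Mul(-198, Add(8, 8)), Pow(5000211, -1)) = Mul(Mul(-198, 16), Rational(1, 5000211)) = Mul(-3168, Rational(1, 5000211)) = Rational(-352, 555579)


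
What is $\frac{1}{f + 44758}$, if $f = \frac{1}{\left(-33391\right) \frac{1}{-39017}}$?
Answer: $\frac{33391}{1494553395} \approx 2.2342 \cdot 10^{-5}$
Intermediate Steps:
$f = \frac{39017}{33391}$ ($f = \frac{1}{\left(-33391\right) \left(- \frac{1}{39017}\right)} = \frac{1}{\frac{33391}{39017}} = \frac{39017}{33391} \approx 1.1685$)
$\frac{1}{f + 44758} = \frac{1}{\frac{39017}{33391} + 44758} = \frac{1}{\frac{1494553395}{33391}} = \frac{33391}{1494553395}$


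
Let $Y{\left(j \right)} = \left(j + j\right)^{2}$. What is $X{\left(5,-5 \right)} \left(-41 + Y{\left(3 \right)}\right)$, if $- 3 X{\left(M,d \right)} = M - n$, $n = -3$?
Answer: $\frac{40}{3} \approx 13.333$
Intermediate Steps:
$X{\left(M,d \right)} = -1 - \frac{M}{3}$ ($X{\left(M,d \right)} = - \frac{M - -3}{3} = - \frac{M + 3}{3} = - \frac{3 + M}{3} = -1 - \frac{M}{3}$)
$Y{\left(j \right)} = 4 j^{2}$ ($Y{\left(j \right)} = \left(2 j\right)^{2} = 4 j^{2}$)
$X{\left(5,-5 \right)} \left(-41 + Y{\left(3 \right)}\right) = \left(-1 - \frac{5}{3}\right) \left(-41 + 4 \cdot 3^{2}\right) = \left(-1 - \frac{5}{3}\right) \left(-41 + 4 \cdot 9\right) = - \frac{8 \left(-41 + 36\right)}{3} = \left(- \frac{8}{3}\right) \left(-5\right) = \frac{40}{3}$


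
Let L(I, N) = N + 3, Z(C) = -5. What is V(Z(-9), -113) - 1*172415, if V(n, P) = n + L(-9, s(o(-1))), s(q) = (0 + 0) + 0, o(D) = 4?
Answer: -172417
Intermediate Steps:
s(q) = 0 (s(q) = 0 + 0 = 0)
L(I, N) = 3 + N
V(n, P) = 3 + n (V(n, P) = n + (3 + 0) = n + 3 = 3 + n)
V(Z(-9), -113) - 1*172415 = (3 - 5) - 1*172415 = -2 - 172415 = -172417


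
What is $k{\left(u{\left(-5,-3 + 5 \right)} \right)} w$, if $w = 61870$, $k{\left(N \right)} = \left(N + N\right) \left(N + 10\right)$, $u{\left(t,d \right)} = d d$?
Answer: $6929440$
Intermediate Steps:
$u{\left(t,d \right)} = d^{2}$
$k{\left(N \right)} = 2 N \left(10 + N\right)$
$k{\left(u{\left(-5,-3 + 5 \right)} \right)} w = 2 \left(-3 + 5\right)^{2} \left(10 + \left(-3 + 5\right)^{2}\right) 61870 = 2 \cdot 2^{2} \left(10 + 2^{2}\right) 61870 = 2 \cdot 4 \left(10 + 4\right) 61870 = 2 \cdot 4 \cdot 14 \cdot 61870 = 112 \cdot 61870 = 6929440$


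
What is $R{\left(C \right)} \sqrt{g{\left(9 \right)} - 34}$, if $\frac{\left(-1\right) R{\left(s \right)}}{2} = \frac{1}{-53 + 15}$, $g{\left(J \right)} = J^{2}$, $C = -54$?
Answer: $\frac{\sqrt{47}}{19} \approx 0.36082$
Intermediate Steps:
$R{\left(s \right)} = \frac{1}{19}$ ($R{\left(s \right)} = - \frac{2}{-53 + 15} = - \frac{2}{-38} = \left(-2\right) \left(- \frac{1}{38}\right) = \frac{1}{19}$)
$R{\left(C \right)} \sqrt{g{\left(9 \right)} - 34} = \frac{\sqrt{9^{2} - 34}}{19} = \frac{\sqrt{81 - 34}}{19} = \frac{\sqrt{47}}{19}$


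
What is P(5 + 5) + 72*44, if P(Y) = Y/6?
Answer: 9509/3 ≈ 3169.7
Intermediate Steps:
P(Y) = Y/6 (P(Y) = Y*(1/6) = Y/6)
P(5 + 5) + 72*44 = (5 + 5)/6 + 72*44 = (1/6)*10 + 3168 = 5/3 + 3168 = 9509/3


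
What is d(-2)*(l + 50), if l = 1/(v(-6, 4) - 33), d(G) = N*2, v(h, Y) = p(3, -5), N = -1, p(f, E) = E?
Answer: -1899/19 ≈ -99.947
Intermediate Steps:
v(h, Y) = -5
d(G) = -2 (d(G) = -1*2 = -2)
l = -1/38 (l = 1/(-5 - 33) = 1/(-38) = -1/38 ≈ -0.026316)
d(-2)*(l + 50) = -2*(-1/38 + 50) = -2*1899/38 = -1899/19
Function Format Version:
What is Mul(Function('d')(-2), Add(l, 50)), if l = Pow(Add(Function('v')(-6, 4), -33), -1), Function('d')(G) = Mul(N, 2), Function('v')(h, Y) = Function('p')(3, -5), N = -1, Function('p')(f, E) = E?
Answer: Rational(-1899, 19) ≈ -99.947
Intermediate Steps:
Function('v')(h, Y) = -5
Function('d')(G) = -2 (Function('d')(G) = Mul(-1, 2) = -2)
l = Rational(-1, 38) (l = Pow(Add(-5, -33), -1) = Pow(-38, -1) = Rational(-1, 38) ≈ -0.026316)
Mul(Function('d')(-2), Add(l, 50)) = Mul(-2, Add(Rational(-1, 38), 50)) = Mul(-2, Rational(1899, 38)) = Rational(-1899, 19)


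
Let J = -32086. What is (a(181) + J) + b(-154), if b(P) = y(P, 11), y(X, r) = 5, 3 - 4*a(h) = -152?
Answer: -128169/4 ≈ -32042.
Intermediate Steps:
a(h) = 155/4 (a(h) = 3/4 - 1/4*(-152) = 3/4 + 38 = 155/4)
b(P) = 5
(a(181) + J) + b(-154) = (155/4 - 32086) + 5 = -128189/4 + 5 = -128169/4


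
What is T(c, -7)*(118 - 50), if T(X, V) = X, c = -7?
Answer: -476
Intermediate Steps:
T(c, -7)*(118 - 50) = -7*(118 - 50) = -7*68 = -476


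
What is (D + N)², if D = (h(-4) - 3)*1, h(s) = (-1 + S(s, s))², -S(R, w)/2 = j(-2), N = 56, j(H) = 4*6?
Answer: 6022116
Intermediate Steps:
j(H) = 24
S(R, w) = -48 (S(R, w) = -2*24 = -48)
h(s) = 2401 (h(s) = (-1 - 48)² = (-49)² = 2401)
D = 2398 (D = (2401 - 3)*1 = 2398*1 = 2398)
(D + N)² = (2398 + 56)² = 2454² = 6022116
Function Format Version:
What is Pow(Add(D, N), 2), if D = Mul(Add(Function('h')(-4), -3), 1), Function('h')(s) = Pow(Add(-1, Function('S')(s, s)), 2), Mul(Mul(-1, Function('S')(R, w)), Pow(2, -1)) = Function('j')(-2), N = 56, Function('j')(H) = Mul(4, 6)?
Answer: 6022116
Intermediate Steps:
Function('j')(H) = 24
Function('S')(R, w) = -48 (Function('S')(R, w) = Mul(-2, 24) = -48)
Function('h')(s) = 2401 (Function('h')(s) = Pow(Add(-1, -48), 2) = Pow(-49, 2) = 2401)
D = 2398 (D = Mul(Add(2401, -3), 1) = Mul(2398, 1) = 2398)
Pow(Add(D, N), 2) = Pow(Add(2398, 56), 2) = Pow(2454, 2) = 6022116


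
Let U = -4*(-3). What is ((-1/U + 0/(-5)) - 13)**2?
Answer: 24649/144 ≈ 171.17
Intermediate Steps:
U = 12
((-1/U + 0/(-5)) - 13)**2 = ((-1/12 + 0/(-5)) - 13)**2 = ((-1*1/12 + 0*(-1/5)) - 13)**2 = ((-1/12 + 0) - 13)**2 = (-1/12 - 13)**2 = (-157/12)**2 = 24649/144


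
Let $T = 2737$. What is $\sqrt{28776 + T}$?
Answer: $\sqrt{31513} \approx 177.52$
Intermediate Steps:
$\sqrt{28776 + T} = \sqrt{28776 + 2737} = \sqrt{31513}$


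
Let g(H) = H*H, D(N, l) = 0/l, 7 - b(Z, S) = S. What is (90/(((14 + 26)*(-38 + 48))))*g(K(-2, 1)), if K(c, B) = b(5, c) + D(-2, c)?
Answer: 729/40 ≈ 18.225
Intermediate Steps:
b(Z, S) = 7 - S
D(N, l) = 0
K(c, B) = 7 - c (K(c, B) = (7 - c) + 0 = 7 - c)
g(H) = H²
(90/(((14 + 26)*(-38 + 48))))*g(K(-2, 1)) = (90/(((14 + 26)*(-38 + 48))))*(7 - 1*(-2))² = (90/((40*10)))*(7 + 2)² = (90/400)*9² = (90*(1/400))*81 = (9/40)*81 = 729/40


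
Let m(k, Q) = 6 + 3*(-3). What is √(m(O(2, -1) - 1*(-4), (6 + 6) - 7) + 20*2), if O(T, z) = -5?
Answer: √37 ≈ 6.0828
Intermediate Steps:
m(k, Q) = -3 (m(k, Q) = 6 - 9 = -3)
√(m(O(2, -1) - 1*(-4), (6 + 6) - 7) + 20*2) = √(-3 + 20*2) = √(-3 + 40) = √37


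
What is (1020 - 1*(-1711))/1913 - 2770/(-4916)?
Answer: 9362303/4702154 ≈ 1.9911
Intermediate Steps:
(1020 - 1*(-1711))/1913 - 2770/(-4916) = (1020 + 1711)*(1/1913) - 2770*(-1/4916) = 2731*(1/1913) + 1385/2458 = 2731/1913 + 1385/2458 = 9362303/4702154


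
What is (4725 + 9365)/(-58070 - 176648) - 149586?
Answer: -17555270419/117359 ≈ -1.4959e+5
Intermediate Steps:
(4725 + 9365)/(-58070 - 176648) - 149586 = 14090/(-234718) - 149586 = 14090*(-1/234718) - 149586 = -7045/117359 - 149586 = -17555270419/117359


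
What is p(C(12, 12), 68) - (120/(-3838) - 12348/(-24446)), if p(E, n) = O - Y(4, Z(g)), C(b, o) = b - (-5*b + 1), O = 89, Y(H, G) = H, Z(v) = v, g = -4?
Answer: 1982640119/23455937 ≈ 84.526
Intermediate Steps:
C(b, o) = -1 + 6*b (C(b, o) = b - (1 - 5*b) = b + (-1 + 5*b) = -1 + 6*b)
p(E, n) = 85 (p(E, n) = 89 - 1*4 = 89 - 4 = 85)
p(C(12, 12), 68) - (120/(-3838) - 12348/(-24446)) = 85 - (120/(-3838) - 12348/(-24446)) = 85 - (120*(-1/3838) - 12348*(-1/24446)) = 85 - (-60/1919 + 6174/12223) = 85 - 1*11114526/23455937 = 85 - 11114526/23455937 = 1982640119/23455937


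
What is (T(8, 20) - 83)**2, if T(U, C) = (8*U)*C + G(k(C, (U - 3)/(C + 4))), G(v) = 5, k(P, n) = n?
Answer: 1444804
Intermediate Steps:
T(U, C) = 5 + 8*C*U (T(U, C) = (8*U)*C + 5 = 8*C*U + 5 = 5 + 8*C*U)
(T(8, 20) - 83)**2 = ((5 + 8*20*8) - 83)**2 = ((5 + 1280) - 83)**2 = (1285 - 83)**2 = 1202**2 = 1444804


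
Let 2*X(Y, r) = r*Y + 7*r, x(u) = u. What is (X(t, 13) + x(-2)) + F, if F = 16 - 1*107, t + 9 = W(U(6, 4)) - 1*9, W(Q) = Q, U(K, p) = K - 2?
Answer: -277/2 ≈ -138.50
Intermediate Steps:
U(K, p) = -2 + K
t = -14 (t = -9 + ((-2 + 6) - 1*9) = -9 + (4 - 9) = -9 - 5 = -14)
X(Y, r) = 7*r/2 + Y*r/2 (X(Y, r) = (r*Y + 7*r)/2 = (Y*r + 7*r)/2 = (7*r + Y*r)/2 = 7*r/2 + Y*r/2)
F = -91 (F = 16 - 107 = -91)
(X(t, 13) + x(-2)) + F = ((½)*13*(7 - 14) - 2) - 91 = ((½)*13*(-7) - 2) - 91 = (-91/2 - 2) - 91 = -95/2 - 91 = -277/2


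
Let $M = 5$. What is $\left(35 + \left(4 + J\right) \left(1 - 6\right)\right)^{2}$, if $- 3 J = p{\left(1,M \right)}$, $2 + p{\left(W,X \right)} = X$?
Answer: $400$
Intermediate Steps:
$p{\left(W,X \right)} = -2 + X$
$J = -1$ ($J = - \frac{-2 + 5}{3} = \left(- \frac{1}{3}\right) 3 = -1$)
$\left(35 + \left(4 + J\right) \left(1 - 6\right)\right)^{2} = \left(35 + \left(4 - 1\right) \left(1 - 6\right)\right)^{2} = \left(35 + 3 \left(1 - 6\right)\right)^{2} = \left(35 + 3 \left(-5\right)\right)^{2} = \left(35 - 15\right)^{2} = 20^{2} = 400$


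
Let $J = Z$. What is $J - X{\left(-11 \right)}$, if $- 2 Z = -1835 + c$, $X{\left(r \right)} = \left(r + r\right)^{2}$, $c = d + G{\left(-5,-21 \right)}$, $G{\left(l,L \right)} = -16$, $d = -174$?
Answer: $\frac{1057}{2} \approx 528.5$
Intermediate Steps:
$c = -190$ ($c = -174 - 16 = -190$)
$X{\left(r \right)} = 4 r^{2}$ ($X{\left(r \right)} = \left(2 r\right)^{2} = 4 r^{2}$)
$Z = \frac{2025}{2}$ ($Z = - \frac{-1835 - 190}{2} = \left(- \frac{1}{2}\right) \left(-2025\right) = \frac{2025}{2} \approx 1012.5$)
$J = \frac{2025}{2} \approx 1012.5$
$J - X{\left(-11 \right)} = \frac{2025}{2} - 4 \left(-11\right)^{2} = \frac{2025}{2} - 4 \cdot 121 = \frac{2025}{2} - 484 = \frac{1057}{2}$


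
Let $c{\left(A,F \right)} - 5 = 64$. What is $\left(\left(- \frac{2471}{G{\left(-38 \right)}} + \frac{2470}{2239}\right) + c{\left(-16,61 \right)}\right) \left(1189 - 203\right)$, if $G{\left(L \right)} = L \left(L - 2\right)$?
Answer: $\frac{114892738443}{1701640} \approx 67519.0$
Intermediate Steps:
$c{\left(A,F \right)} = 69$ ($c{\left(A,F \right)} = 5 + 64 = 69$)
$G{\left(L \right)} = L \left(-2 + L\right)$
$\left(\left(- \frac{2471}{G{\left(-38 \right)}} + \frac{2470}{2239}\right) + c{\left(-16,61 \right)}\right) \left(1189 - 203\right) = \left(\left(- \frac{2471}{\left(-38\right) \left(-2 - 38\right)} + \frac{2470}{2239}\right) + 69\right) \left(1189 - 203\right) = \left(\left(- \frac{2471}{\left(-38\right) \left(-40\right)} + 2470 \cdot \frac{1}{2239}\right) + 69\right) 986 = \left(\left(- \frac{2471}{1520} + \frac{2470}{2239}\right) + 69\right) 986 = \left(- \frac{1778169}{3403280} + 69\right) 986 = \frac{233048151}{3403280} \cdot 986 = \frac{114892738443}{1701640}$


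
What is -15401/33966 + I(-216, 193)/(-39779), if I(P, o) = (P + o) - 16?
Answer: -611311705/1351133514 ≈ -0.45244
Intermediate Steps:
I(P, o) = -16 + P + o
-15401/33966 + I(-216, 193)/(-39779) = -15401/33966 + (-16 - 216 + 193)/(-39779) = -15401*1/33966 - 39*(-1/39779) = -15401/33966 + 39/39779 = -611311705/1351133514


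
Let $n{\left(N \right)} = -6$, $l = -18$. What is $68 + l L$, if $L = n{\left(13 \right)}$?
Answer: $176$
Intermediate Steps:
$L = -6$
$68 + l L = 68 - -108 = 68 + 108 = 176$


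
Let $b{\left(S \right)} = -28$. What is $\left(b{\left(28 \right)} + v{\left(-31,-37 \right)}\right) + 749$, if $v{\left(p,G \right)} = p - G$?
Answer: $727$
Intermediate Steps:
$\left(b{\left(28 \right)} + v{\left(-31,-37 \right)}\right) + 749 = \left(-28 - -6\right) + 749 = \left(-28 + \left(-31 + 37\right)\right) + 749 = \left(-28 + 6\right) + 749 = -22 + 749 = 727$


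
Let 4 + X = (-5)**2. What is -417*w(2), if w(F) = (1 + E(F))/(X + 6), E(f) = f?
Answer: -139/3 ≈ -46.333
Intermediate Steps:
X = 21 (X = -4 + (-5)**2 = -4 + 25 = 21)
w(F) = 1/27 + F/27 (w(F) = (1 + F)/(21 + 6) = (1 + F)/27 = (1 + F)*(1/27) = 1/27 + F/27)
-417*w(2) = -417*(1/27 + (1/27)*2) = -417*(1/27 + 2/27) = -417*1/9 = -139/3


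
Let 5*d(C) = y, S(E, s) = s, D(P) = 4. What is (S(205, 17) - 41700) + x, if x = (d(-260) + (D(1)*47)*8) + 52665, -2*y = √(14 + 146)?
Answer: 12486 - 2*√10/5 ≈ 12485.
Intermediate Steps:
y = -2*√10 (y = -√(14 + 146)/2 = -2*√10 ≈ -6.3246)
d(C) = -2*√10/5 (d(C) = (-2*√10)/5 = -2*√10/5)
x = 54169 - 2*√10/5 (x = (-2*√10/5 + (4*47)*8) + 52665 = (-2*√10/5 + 188*8) + 52665 = (-2*√10/5 + 1504) + 52665 = (1504 - 2*√10/5) + 52665 = 54169 - 2*√10/5 ≈ 54168.)
(S(205, 17) - 41700) + x = (17 - 41700) + (54169 - 2*√10/5) = -41683 + (54169 - 2*√10/5) = 12486 - 2*√10/5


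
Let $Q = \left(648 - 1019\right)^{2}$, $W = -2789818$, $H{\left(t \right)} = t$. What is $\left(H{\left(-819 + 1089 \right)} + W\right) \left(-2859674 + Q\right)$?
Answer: $7593241711084$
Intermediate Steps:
$Q = 137641$ ($Q = \left(-371\right)^{2} = 137641$)
$\left(H{\left(-819 + 1089 \right)} + W\right) \left(-2859674 + Q\right) = \left(\left(-819 + 1089\right) - 2789818\right) \left(-2859674 + 137641\right) = \left(270 - 2789818\right) \left(-2722033\right) = \left(-2789548\right) \left(-2722033\right) = 7593241711084$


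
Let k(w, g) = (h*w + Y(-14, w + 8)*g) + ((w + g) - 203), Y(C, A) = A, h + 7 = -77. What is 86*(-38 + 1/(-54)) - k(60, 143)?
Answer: -214747/27 ≈ -7953.6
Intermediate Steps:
h = -84 (h = -7 - 77 = -84)
k(w, g) = -203 + g - 83*w + g*(8 + w) (k(w, g) = (-84*w + (w + 8)*g) + ((w + g) - 203) = (-84*w + (8 + w)*g) + ((g + w) - 203) = (-84*w + g*(8 + w)) + (-203 + g + w) = -203 + g - 83*w + g*(8 + w))
86*(-38 + 1/(-54)) - k(60, 143) = 86*(-38 + 1/(-54)) - (-203 + 143 - 83*60 + 143*(8 + 60)) = 86*(-38 - 1/54) - (-203 + 143 - 4980 + 143*68) = 86*(-2053/54) - (-203 + 143 - 4980 + 9724) = -88279/27 - 1*4684 = -88279/27 - 4684 = -214747/27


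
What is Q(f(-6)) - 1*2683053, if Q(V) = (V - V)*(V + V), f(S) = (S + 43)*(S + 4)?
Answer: -2683053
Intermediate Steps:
f(S) = (4 + S)*(43 + S) (f(S) = (43 + S)*(4 + S) = (4 + S)*(43 + S))
Q(V) = 0 (Q(V) = 0*(2*V) = 0)
Q(f(-6)) - 1*2683053 = 0 - 1*2683053 = 0 - 2683053 = -2683053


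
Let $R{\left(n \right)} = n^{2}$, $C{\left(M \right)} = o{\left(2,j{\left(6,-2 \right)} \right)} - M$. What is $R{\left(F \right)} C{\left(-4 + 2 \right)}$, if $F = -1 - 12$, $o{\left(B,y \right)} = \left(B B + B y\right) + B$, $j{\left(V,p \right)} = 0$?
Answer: $1352$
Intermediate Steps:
$o{\left(B,y \right)} = B + B^{2} + B y$ ($o{\left(B,y \right)} = \left(B^{2} + B y\right) + B = B + B^{2} + B y$)
$C{\left(M \right)} = 6 - M$ ($C{\left(M \right)} = 2 \left(1 + 2 + 0\right) - M = 2 \cdot 3 - M = 6 - M$)
$F = -13$
$R{\left(F \right)} C{\left(-4 + 2 \right)} = \left(-13\right)^{2} \left(6 - \left(-4 + 2\right)\right) = 169 \left(6 - -2\right) = 169 \left(6 + 2\right) = 169 \cdot 8 = 1352$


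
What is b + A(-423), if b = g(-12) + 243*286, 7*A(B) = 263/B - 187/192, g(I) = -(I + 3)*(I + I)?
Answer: 13129172929/189504 ≈ 69282.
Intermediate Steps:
g(I) = -2*I*(3 + I) (g(I) = -(3 + I)*2*I = -2*I*(3 + I))
A(B) = -187/1344 + 263/(7*B) (A(B) = (263/B - 187/192)/7 = (-187/192 + 263/B)/7 = -187/1344 + 263/(7*B))
b = 69282 (b = -2*(-12)*(3 - 12) + 243*286 = -2*(-12)*(-9) + 69498 = -216 + 69498 = 69282)
b + A(-423) = 69282 + (1/1344)*(50496 - 187*(-423))/(-423) = 69282 + (1/1344)*(-1/423)*(50496 + 79101) = 69282 + (1/1344)*(-1/423)*129597 = 69282 - 43199/189504 = 13129172929/189504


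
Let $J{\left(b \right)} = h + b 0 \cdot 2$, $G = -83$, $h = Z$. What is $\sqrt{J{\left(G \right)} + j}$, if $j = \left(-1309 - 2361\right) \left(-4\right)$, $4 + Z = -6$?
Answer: $3 \sqrt{1630} \approx 121.12$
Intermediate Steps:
$Z = -10$ ($Z = -4 - 6 = -10$)
$h = -10$
$j = 14680$ ($j = \left(-1309 - 2361\right) \left(-4\right) = \left(-3670\right) \left(-4\right) = 14680$)
$J{\left(b \right)} = -10$ ($J{\left(b \right)} = -10 + b 0 \cdot 2 = -10 + b 0 = -10 + 0 = -10$)
$\sqrt{J{\left(G \right)} + j} = \sqrt{-10 + 14680} = \sqrt{14670} = 3 \sqrt{1630}$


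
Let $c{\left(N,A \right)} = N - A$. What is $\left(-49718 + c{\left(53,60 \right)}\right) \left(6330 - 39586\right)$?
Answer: $1653654600$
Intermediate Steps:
$\left(-49718 + c{\left(53,60 \right)}\right) \left(6330 - 39586\right) = \left(-49718 + \left(53 - 60\right)\right) \left(6330 - 39586\right) = \left(-49718 + \left(53 - 60\right)\right) \left(-33256\right) = \left(-49718 - 7\right) \left(-33256\right) = \left(-49725\right) \left(-33256\right) = 1653654600$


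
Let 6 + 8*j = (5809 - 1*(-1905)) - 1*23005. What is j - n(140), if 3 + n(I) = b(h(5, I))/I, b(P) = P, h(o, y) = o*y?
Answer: -15313/8 ≈ -1914.1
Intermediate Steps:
n(I) = 2 (n(I) = -3 + (5*I)/I = -3 + 5 = 2)
j = -15297/8 (j = -¾ + ((5809 - 1*(-1905)) - 1*23005)/8 = -¾ + ((5809 + 1905) - 23005)/8 = -¾ + (7714 - 23005)/8 = -¾ + (⅛)*(-15291) = -¾ - 15291/8 = -15297/8 ≈ -1912.1)
j - n(140) = -15297/8 - 1*2 = -15297/8 - 2 = -15313/8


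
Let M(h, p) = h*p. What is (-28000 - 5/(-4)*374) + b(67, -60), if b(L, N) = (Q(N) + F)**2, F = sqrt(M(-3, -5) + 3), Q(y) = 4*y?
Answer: 60171/2 - 1440*sqrt(2) ≈ 28049.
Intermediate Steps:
F = 3*sqrt(2) (F = sqrt(-3*(-5) + 3) = sqrt(15 + 3) = sqrt(18) = 3*sqrt(2) ≈ 4.2426)
b(L, N) = (3*sqrt(2) + 4*N)**2 (b(L, N) = (4*N + 3*sqrt(2))**2 = (3*sqrt(2) + 4*N)**2)
(-28000 - 5/(-4)*374) + b(67, -60) = (-28000 - 5/(-4)*374) + (3*sqrt(2) + 4*(-60))**2 = (-28000 - 5*(-1/4)*374) + (3*sqrt(2) - 240)**2 = (-28000 + (5/4)*374) + (-240 + 3*sqrt(2))**2 = (-28000 + 935/2) + (-240 + 3*sqrt(2))**2 = -55065/2 + (-240 + 3*sqrt(2))**2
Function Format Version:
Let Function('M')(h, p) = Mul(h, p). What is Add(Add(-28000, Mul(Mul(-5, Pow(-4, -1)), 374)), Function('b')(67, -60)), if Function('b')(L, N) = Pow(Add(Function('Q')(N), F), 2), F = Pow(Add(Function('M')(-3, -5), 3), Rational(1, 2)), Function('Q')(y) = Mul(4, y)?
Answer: Add(Rational(60171, 2), Mul(-1440, Pow(2, Rational(1, 2)))) ≈ 28049.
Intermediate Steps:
F = Mul(3, Pow(2, Rational(1, 2))) (F = Pow(Add(Mul(-3, -5), 3), Rational(1, 2)) = Pow(Add(15, 3), Rational(1, 2)) = Pow(18, Rational(1, 2)) = Mul(3, Pow(2, Rational(1, 2))) ≈ 4.2426)
Function('b')(L, N) = Pow(Add(Mul(3, Pow(2, Rational(1, 2))), Mul(4, N)), 2) (Function('b')(L, N) = Pow(Add(Mul(4, N), Mul(3, Pow(2, Rational(1, 2)))), 2) = Pow(Add(Mul(3, Pow(2, Rational(1, 2))), Mul(4, N)), 2))
Add(Add(-28000, Mul(Mul(-5, Pow(-4, -1)), 374)), Function('b')(67, -60)) = Add(Add(-28000, Mul(Mul(-5, Pow(-4, -1)), 374)), Pow(Add(Mul(3, Pow(2, Rational(1, 2))), Mul(4, -60)), 2)) = Add(Add(-28000, Mul(Mul(-5, Rational(-1, 4)), 374)), Pow(Add(Mul(3, Pow(2, Rational(1, 2))), -240), 2)) = Add(Add(-28000, Mul(Rational(5, 4), 374)), Pow(Add(-240, Mul(3, Pow(2, Rational(1, 2)))), 2)) = Add(Add(-28000, Rational(935, 2)), Pow(Add(-240, Mul(3, Pow(2, Rational(1, 2)))), 2)) = Add(Rational(-55065, 2), Pow(Add(-240, Mul(3, Pow(2, Rational(1, 2)))), 2))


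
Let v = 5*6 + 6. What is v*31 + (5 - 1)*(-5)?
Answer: 1096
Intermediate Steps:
v = 36 (v = 30 + 6 = 36)
v*31 + (5 - 1)*(-5) = 36*31 + (5 - 1)*(-5) = 1116 + 4*(-5) = 1116 - 20 = 1096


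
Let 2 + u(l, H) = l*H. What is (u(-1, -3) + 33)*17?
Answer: 578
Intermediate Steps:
u(l, H) = -2 + H*l (u(l, H) = -2 + l*H = -2 + H*l)
(u(-1, -3) + 33)*17 = ((-2 - 3*(-1)) + 33)*17 = ((-2 + 3) + 33)*17 = (1 + 33)*17 = 34*17 = 578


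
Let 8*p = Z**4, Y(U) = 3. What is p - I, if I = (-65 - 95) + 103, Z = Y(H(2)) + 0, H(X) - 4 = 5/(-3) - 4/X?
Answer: 537/8 ≈ 67.125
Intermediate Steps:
H(X) = 7/3 - 4/X (H(X) = 4 + (5/(-3) - 4/X) = 4 + (5*(-1/3) - 4/X) = 4 + (-5/3 - 4/X) = 7/3 - 4/X)
Z = 3 (Z = 3 + 0 = 3)
p = 81/8 (p = (1/8)*3**4 = (1/8)*81 = 81/8 ≈ 10.125)
I = -57 (I = -160 + 103 = -57)
p - I = 81/8 - 1*(-57) = 81/8 + 57 = 537/8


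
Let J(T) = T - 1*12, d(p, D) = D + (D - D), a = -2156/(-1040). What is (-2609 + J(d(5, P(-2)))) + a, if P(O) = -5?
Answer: -682221/260 ≈ -2623.9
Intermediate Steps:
a = 539/260 (a = -2156*(-1/1040) = 539/260 ≈ 2.0731)
d(p, D) = D (d(p, D) = D + 0 = D)
J(T) = -12 + T (J(T) = T - 12 = -12 + T)
(-2609 + J(d(5, P(-2)))) + a = (-2609 + (-12 - 5)) + 539/260 = (-2609 - 17) + 539/260 = -2626 + 539/260 = -682221/260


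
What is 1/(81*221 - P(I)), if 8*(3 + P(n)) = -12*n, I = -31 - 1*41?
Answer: 1/17796 ≈ 5.6192e-5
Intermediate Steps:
I = -72 (I = -31 - 41 = -72)
P(n) = -3 - 3*n/2 (P(n) = -3 + (-12*n)/8 = -3 - 3*n/2)
1/(81*221 - P(I)) = 1/(81*221 - (-3 - 3/2*(-72))) = 1/(17901 - (-3 + 108)) = 1/(17901 - 1*105) = 1/(17901 - 105) = 1/17796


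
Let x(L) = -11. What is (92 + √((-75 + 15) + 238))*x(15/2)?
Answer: -1012 - 11*√178 ≈ -1158.8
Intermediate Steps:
(92 + √((-75 + 15) + 238))*x(15/2) = (92 + √((-75 + 15) + 238))*(-11) = (92 + √(-60 + 238))*(-11) = (92 + √178)*(-11) = -1012 - 11*√178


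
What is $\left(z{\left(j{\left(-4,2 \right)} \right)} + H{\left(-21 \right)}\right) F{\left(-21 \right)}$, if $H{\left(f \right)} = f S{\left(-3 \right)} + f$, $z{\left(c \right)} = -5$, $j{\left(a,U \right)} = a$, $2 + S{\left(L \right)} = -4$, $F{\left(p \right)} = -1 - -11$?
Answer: $1000$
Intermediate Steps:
$F{\left(p \right)} = 10$ ($F{\left(p \right)} = -1 + 11 = 10$)
$S{\left(L \right)} = -6$ ($S{\left(L \right)} = -2 - 4 = -6$)
$H{\left(f \right)} = - 5 f$ ($H{\left(f \right)} = f \left(-6\right) + f = - 6 f + f = - 5 f$)
$\left(z{\left(j{\left(-4,2 \right)} \right)} + H{\left(-21 \right)}\right) F{\left(-21 \right)} = \left(-5 - -105\right) 10 = \left(-5 + 105\right) 10 = 100 \cdot 10 = 1000$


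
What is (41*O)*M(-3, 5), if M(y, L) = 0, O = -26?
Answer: 0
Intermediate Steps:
(41*O)*M(-3, 5) = (41*(-26))*0 = -1066*0 = 0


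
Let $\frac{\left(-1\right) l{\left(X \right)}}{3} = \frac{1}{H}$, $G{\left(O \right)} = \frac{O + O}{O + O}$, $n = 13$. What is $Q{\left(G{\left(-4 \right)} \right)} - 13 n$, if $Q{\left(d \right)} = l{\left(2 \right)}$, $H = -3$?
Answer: $-168$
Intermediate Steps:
$G{\left(O \right)} = 1$ ($G{\left(O \right)} = \frac{2 O}{2 O} = 2 O \frac{1}{2 O} = 1$)
$l{\left(X \right)} = 1$ ($l{\left(X \right)} = - \frac{3}{-3} = \left(-3\right) \left(- \frac{1}{3}\right) = 1$)
$Q{\left(d \right)} = 1$
$Q{\left(G{\left(-4 \right)} \right)} - 13 n = 1 - 169 = -168$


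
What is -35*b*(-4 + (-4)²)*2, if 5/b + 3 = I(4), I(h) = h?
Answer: -4200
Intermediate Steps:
b = 5 (b = 5/(-3 + 4) = 5/1 = 5*1 = 5)
-35*b*(-4 + (-4)²)*2 = -35*5*(-4 + (-4)²)*2 = -175*(-4 + 16)*2 = -175*12*2 = -175*24 = -1*4200 = -4200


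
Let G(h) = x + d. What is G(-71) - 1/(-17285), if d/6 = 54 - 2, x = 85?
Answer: 6862146/17285 ≈ 397.00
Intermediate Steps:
d = 312 (d = 6*(54 - 2) = 6*52 = 312)
G(h) = 397 (G(h) = 85 + 312 = 397)
G(-71) - 1/(-17285) = 397 - 1/(-17285) = 397 - 1*(-1/17285) = 397 + 1/17285 = 6862146/17285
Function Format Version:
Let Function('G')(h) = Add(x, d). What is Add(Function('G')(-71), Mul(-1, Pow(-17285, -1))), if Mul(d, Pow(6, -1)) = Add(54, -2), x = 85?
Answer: Rational(6862146, 17285) ≈ 397.00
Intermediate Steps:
d = 312 (d = Mul(6, Add(54, -2)) = Mul(6, 52) = 312)
Function('G')(h) = 397 (Function('G')(h) = Add(85, 312) = 397)
Add(Function('G')(-71), Mul(-1, Pow(-17285, -1))) = Add(397, Mul(-1, Pow(-17285, -1))) = Add(397, Mul(-1, Rational(-1, 17285))) = Add(397, Rational(1, 17285)) = Rational(6862146, 17285)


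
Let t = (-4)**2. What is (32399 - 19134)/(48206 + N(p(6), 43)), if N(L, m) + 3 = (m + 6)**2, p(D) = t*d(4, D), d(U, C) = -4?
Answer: 13265/50604 ≈ 0.26213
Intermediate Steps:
t = 16
p(D) = -64 (p(D) = 16*(-4) = -64)
N(L, m) = -3 + (6 + m)**2 (N(L, m) = -3 + (m + 6)**2 = -3 + (6 + m)**2)
(32399 - 19134)/(48206 + N(p(6), 43)) = (32399 - 19134)/(48206 + (-3 + (6 + 43)**2)) = 13265/(48206 + (-3 + 49**2)) = 13265/(48206 + (-3 + 2401)) = 13265/(48206 + 2398) = 13265/50604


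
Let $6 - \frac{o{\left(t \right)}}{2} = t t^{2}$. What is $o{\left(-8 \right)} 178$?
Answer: $184408$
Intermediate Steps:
$o{\left(t \right)} = 12 - 2 t^{3}$ ($o{\left(t \right)} = 12 - 2 t t^{2} = 12 - 2 t^{3}$)
$o{\left(-8 \right)} 178 = \left(12 - 2 \left(-8\right)^{3}\right) 178 = \left(12 - -1024\right) 178 = \left(12 + 1024\right) 178 = 1036 \cdot 178 = 184408$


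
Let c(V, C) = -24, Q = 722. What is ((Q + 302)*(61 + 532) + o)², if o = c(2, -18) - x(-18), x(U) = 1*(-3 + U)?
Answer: 368727058441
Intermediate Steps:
x(U) = -3 + U
o = -3 (o = -24 - (-3 - 18) = -24 - 1*(-21) = -24 + 21 = -3)
((Q + 302)*(61 + 532) + o)² = ((722 + 302)*(61 + 532) - 3)² = (1024*593 - 3)² = (607232 - 3)² = 607229² = 368727058441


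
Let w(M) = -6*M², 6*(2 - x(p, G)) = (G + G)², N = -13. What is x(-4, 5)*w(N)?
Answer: 14872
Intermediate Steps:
x(p, G) = 2 - 2*G²/3 (x(p, G) = 2 - (G + G)²/6 = 2 - 4*G²/6 = 2 - 2*G²/3)
x(-4, 5)*w(N) = (2 - ⅔*5²)*(-6*(-13)²) = (2 - ⅔*25)*(-6*169) = (2 - 50/3)*(-1014) = -44/3*(-1014) = 14872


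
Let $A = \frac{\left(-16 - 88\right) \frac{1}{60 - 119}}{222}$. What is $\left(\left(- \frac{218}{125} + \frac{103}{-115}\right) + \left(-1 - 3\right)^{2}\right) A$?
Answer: $\frac{1997372}{18828375} \approx 0.10608$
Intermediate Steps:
$A = \frac{52}{6549}$ ($A = - \frac{104}{-59} \cdot \frac{1}{222} = \left(-104\right) \left(- \frac{1}{59}\right) \frac{1}{222} = \frac{104}{59} \cdot \frac{1}{222} = \frac{52}{6549} \approx 0.0079401$)
$\left(\left(- \frac{218}{125} + \frac{103}{-115}\right) + \left(-1 - 3\right)^{2}\right) A = \left(\left(- \frac{218}{125} + \frac{103}{-115}\right) + \left(-1 - 3\right)^{2}\right) \frac{52}{6549} = \left(\left(\left(-218\right) \frac{1}{125} + 103 \left(- \frac{1}{115}\right)\right) + \left(-4\right)^{2}\right) \frac{52}{6549} = \left(\left(- \frac{218}{125} - \frac{103}{115}\right) + 16\right) \frac{52}{6549} = \left(- \frac{7589}{2875} + 16\right) \frac{52}{6549} = \frac{38411}{2875} \cdot \frac{52}{6549} = \frac{1997372}{18828375}$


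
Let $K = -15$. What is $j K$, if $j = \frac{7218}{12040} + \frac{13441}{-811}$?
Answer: $\frac{233963763}{976444} \approx 239.61$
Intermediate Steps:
$j = - \frac{77987921}{4882220}$ ($j = 7218 \cdot \frac{1}{12040} + 13441 \left(- \frac{1}{811}\right) = \frac{3609}{6020} - \frac{13441}{811} = - \frac{77987921}{4882220} \approx -15.974$)
$j K = \left(- \frac{77987921}{4882220}\right) \left(-15\right) = \frac{233963763}{976444}$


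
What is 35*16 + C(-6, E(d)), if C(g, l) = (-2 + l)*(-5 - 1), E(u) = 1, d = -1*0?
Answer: 566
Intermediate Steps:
d = 0
C(g, l) = 12 - 6*l (C(g, l) = (-2 + l)*(-6) = 12 - 6*l)
35*16 + C(-6, E(d)) = 35*16 + (12 - 6*1) = 560 + (12 - 6) = 560 + 6 = 566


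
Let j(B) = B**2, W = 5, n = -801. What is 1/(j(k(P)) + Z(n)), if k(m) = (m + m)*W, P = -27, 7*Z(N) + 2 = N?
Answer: 7/509497 ≈ 1.3739e-5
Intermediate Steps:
Z(N) = -2/7 + N/7
k(m) = 10*m (k(m) = (m + m)*5 = (2*m)*5 = 10*m)
1/(j(k(P)) + Z(n)) = 1/((10*(-27))**2 + (-2/7 + (1/7)*(-801))) = 1/((-270)**2 + (-2/7 - 801/7)) = 1/(72900 - 803/7) = 1/(509497/7) = 7/509497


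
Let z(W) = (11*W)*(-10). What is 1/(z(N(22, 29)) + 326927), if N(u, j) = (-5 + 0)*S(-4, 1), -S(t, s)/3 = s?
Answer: 1/325277 ≈ 3.0743e-6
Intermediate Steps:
S(t, s) = -3*s
N(u, j) = 15 (N(u, j) = (-5 + 0)*(-3*1) = -5*(-3) = 15)
z(W) = -110*W
1/(z(N(22, 29)) + 326927) = 1/(-110*15 + 326927) = 1/(-1650 + 326927) = 1/325277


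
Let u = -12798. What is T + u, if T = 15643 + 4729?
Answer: 7574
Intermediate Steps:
T = 20372
T + u = 20372 - 12798 = 7574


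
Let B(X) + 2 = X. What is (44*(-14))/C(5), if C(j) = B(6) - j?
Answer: 616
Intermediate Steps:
B(X) = -2 + X
C(j) = 4 - j (C(j) = (-2 + 6) - j = 4 - j)
(44*(-14))/C(5) = (44*(-14))/(4 - 1*5) = -616/(4 - 5) = -616/(-1) = -616*(-1) = 616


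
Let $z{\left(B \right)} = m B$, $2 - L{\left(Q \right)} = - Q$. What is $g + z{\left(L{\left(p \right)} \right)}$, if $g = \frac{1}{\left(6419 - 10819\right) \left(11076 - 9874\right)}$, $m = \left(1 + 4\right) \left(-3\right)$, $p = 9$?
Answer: $- \frac{872652001}{5288800} \approx -165.0$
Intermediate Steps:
$L{\left(Q \right)} = 2 + Q$ ($L{\left(Q \right)} = 2 - - Q = 2 + Q$)
$m = -15$ ($m = 5 \left(-3\right) = -15$)
$z{\left(B \right)} = - 15 B$
$g = - \frac{1}{5288800}$ ($g = \frac{1}{\left(-4400\right) 1202} = \frac{1}{-5288800} = - \frac{1}{5288800} \approx -1.8908 \cdot 10^{-7}$)
$g + z{\left(L{\left(p \right)} \right)} = - \frac{1}{5288800} - 15 \left(2 + 9\right) = - \frac{1}{5288800} - 165 = - \frac{872652001}{5288800}$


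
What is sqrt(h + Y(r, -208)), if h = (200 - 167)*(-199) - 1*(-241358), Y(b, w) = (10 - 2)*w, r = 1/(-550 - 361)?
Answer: 3*sqrt(25903) ≈ 482.83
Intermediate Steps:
r = -1/911 (r = 1/(-911) = -1/911 ≈ -0.0010977)
Y(b, w) = 8*w
h = 234791 (h = 33*(-199) + 241358 = -6567 + 241358 = 234791)
sqrt(h + Y(r, -208)) = sqrt(234791 + 8*(-208)) = sqrt(234791 - 1664) = sqrt(233127) = 3*sqrt(25903)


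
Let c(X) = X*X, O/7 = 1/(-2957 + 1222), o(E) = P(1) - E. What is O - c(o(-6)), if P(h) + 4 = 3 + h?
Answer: -62467/1735 ≈ -36.004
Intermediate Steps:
P(h) = -1 + h (P(h) = -4 + (3 + h) = -1 + h)
o(E) = -E (o(E) = (-1 + 1) - E = 0 - E = -E)
O = -7/1735 (O = 7/(-2957 + 1222) = 7/(-1735) = 7*(-1/1735) = -7/1735 ≈ -0.0040346)
c(X) = X²
O - c(o(-6)) = -7/1735 - (-1*(-6))² = -7/1735 - 1*6² = -7/1735 - 1*36 = -7/1735 - 36 = -62467/1735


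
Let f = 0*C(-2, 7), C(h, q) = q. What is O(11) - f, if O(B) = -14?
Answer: -14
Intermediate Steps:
f = 0 (f = 0*7 = 0)
O(11) - f = -14 - 1*0 = -14 + 0 = -14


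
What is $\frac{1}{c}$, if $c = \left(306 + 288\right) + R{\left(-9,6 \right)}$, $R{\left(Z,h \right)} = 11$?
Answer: $\frac{1}{605} \approx 0.0016529$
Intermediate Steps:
$c = 605$ ($c = \left(306 + 288\right) + 11 = 594 + 11 = 605$)
$\frac{1}{c} = \frac{1}{605}$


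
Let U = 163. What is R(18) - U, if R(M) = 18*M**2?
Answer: 5669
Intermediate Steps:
R(18) - U = 18*18**2 - 1*163 = 18*324 - 163 = 5832 - 163 = 5669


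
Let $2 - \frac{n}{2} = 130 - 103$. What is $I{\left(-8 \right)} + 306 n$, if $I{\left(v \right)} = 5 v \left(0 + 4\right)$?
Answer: $-15460$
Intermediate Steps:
$n = -50$ ($n = 4 - 2 \left(130 - 103\right) = 4 - 54 = -50$)
$I{\left(v \right)} = 20 v$ ($I{\left(v \right)} = 5 v 4 = 20 v$)
$I{\left(-8 \right)} + 306 n = 20 \left(-8\right) + 306 \left(-50\right) = -160 - 15300 = -15460$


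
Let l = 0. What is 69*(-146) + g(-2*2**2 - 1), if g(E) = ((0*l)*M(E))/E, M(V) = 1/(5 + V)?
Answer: -10074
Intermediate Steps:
g(E) = 0 (g(E) = ((0*0)/(5 + E))/E = (0/(5 + E))/E = 0/E = 0)
69*(-146) + g(-2*2**2 - 1) = 69*(-146) + 0 = -10074 + 0 = -10074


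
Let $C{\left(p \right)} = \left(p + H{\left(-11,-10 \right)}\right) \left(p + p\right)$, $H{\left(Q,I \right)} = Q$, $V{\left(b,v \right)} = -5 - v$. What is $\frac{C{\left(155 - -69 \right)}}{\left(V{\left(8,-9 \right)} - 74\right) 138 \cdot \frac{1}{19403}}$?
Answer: $- \frac{22041808}{115} \approx -1.9167 \cdot 10^{5}$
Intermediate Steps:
$C{\left(p \right)} = 2 p \left(-11 + p\right)$ ($C{\left(p \right)} = \left(p - 11\right) \left(p + p\right) = \left(-11 + p\right) 2 p = 2 p \left(-11 + p\right)$)
$\frac{C{\left(155 - -69 \right)}}{\left(V{\left(8,-9 \right)} - 74\right) 138 \cdot \frac{1}{19403}} = \frac{2 \left(155 - -69\right) \left(-11 + \left(155 - -69\right)\right)}{\left(\left(-5 - -9\right) - 74\right) 138 \cdot \frac{1}{19403}} = \frac{2 \left(155 + 69\right) \left(-11 + \left(155 + 69\right)\right)}{\left(\left(-5 + 9\right) - 74\right) 138 \cdot \frac{1}{19403}} = \frac{2 \cdot 224 \left(-11 + 224\right)}{\left(4 - 74\right) 138 \cdot \frac{1}{19403}} = \frac{2 \cdot 224 \cdot 213}{\left(-70\right) 138 \cdot \frac{1}{19403}} = \frac{95424}{\left(-9660\right) \frac{1}{19403}} = \frac{95424}{- \frac{9660}{19403}} = 95424 \left(- \frac{19403}{9660}\right) = - \frac{22041808}{115}$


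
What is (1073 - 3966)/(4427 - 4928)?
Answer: 2893/501 ≈ 5.7745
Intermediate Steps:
(1073 - 3966)/(4427 - 4928) = -2893/(-501) = -2893*(-1/501) = 2893/501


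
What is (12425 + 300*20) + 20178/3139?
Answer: 57856253/3139 ≈ 18431.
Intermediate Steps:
(12425 + 300*20) + 20178/3139 = (12425 + 6000) + 20178*(1/3139) = 18425 + 20178/3139 = 57856253/3139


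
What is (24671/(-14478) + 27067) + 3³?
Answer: 392242261/14478 ≈ 27092.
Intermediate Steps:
(24671/(-14478) + 27067) + 3³ = (24671*(-1/14478) + 27067) + 27 = (-24671/14478 + 27067) + 27 = 391851355/14478 + 27 = 392242261/14478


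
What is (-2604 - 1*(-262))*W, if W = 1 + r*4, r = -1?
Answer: 7026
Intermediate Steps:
W = -3 (W = 1 - 1*4 = 1 - 4 = -3)
(-2604 - 1*(-262))*W = (-2604 - 1*(-262))*(-3) = (-2604 + 262)*(-3) = -2342*(-3) = 7026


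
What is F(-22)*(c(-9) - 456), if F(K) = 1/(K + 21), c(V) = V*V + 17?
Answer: 358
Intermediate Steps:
c(V) = 17 + V**2 (c(V) = V**2 + 17 = 17 + V**2)
F(K) = 1/(21 + K)
F(-22)*(c(-9) - 456) = ((17 + (-9)**2) - 456)/(21 - 22) = ((17 + 81) - 456)/(-1) = -(98 - 456) = -1*(-358) = 358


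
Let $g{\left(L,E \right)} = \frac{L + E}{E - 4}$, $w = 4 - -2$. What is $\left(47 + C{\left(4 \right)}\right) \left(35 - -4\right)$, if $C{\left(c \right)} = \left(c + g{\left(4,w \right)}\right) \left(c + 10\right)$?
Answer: $6747$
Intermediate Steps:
$w = 6$ ($w = 4 + 2 = 6$)
$g{\left(L,E \right)} = \frac{E + L}{-4 + E}$
$C{\left(c \right)} = \left(5 + c\right) \left(10 + c\right)$ ($C{\left(c \right)} = \left(c + \frac{6 + 4}{-4 + 6}\right) \left(c + 10\right) = \left(c + \frac{1}{2} \cdot 10\right) \left(10 + c\right) = \left(c + 5\right) \left(10 + c\right) = \left(5 + c\right) \left(10 + c\right)$)
$\left(47 + C{\left(4 \right)}\right) \left(35 - -4\right) = \left(47 + \left(50 + 4^{2} + 15 \cdot 4\right)\right) \left(35 - -4\right) = \left(47 + \left(50 + 16 + 60\right)\right) \left(35 + 4\right) = \left(47 + 126\right) 39 = 173 \cdot 39 = 6747$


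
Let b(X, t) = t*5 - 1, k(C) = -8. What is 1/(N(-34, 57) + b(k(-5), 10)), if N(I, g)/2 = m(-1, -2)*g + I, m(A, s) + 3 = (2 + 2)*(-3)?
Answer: -1/1729 ≈ -0.00057837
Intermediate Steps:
m(A, s) = -15 (m(A, s) = -3 + (2 + 2)*(-3) = -3 + 4*(-3) = -3 - 12 = -15)
b(X, t) = -1 + 5*t (b(X, t) = 5*t - 1 = -1 + 5*t)
N(I, g) = -30*g + 2*I (N(I, g) = 2*(-15*g + I) = 2*(I - 15*g) = -30*g + 2*I)
1/(N(-34, 57) + b(k(-5), 10)) = 1/((-30*57 + 2*(-34)) + (-1 + 5*10)) = 1/((-1710 - 68) + (-1 + 50)) = 1/(-1778 + 49) = 1/(-1729) = -1/1729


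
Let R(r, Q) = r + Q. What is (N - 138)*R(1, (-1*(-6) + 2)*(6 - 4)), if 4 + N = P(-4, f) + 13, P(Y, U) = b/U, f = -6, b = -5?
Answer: -13073/6 ≈ -2178.8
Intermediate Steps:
P(Y, U) = -5/U
N = 59/6 (N = -4 + (-5/(-6) + 13) = -4 + (-5*(-⅙) + 13) = -4 + (⅚ + 13) = -4 + 83/6 = 59/6 ≈ 9.8333)
R(r, Q) = Q + r
(N - 138)*R(1, (-1*(-6) + 2)*(6 - 4)) = (59/6 - 138)*((-1*(-6) + 2)*(6 - 4) + 1) = -769*((6 + 2)*2 + 1)/6 = -769*(8*2 + 1)/6 = -769*(16 + 1)/6 = -769/6*17 = -13073/6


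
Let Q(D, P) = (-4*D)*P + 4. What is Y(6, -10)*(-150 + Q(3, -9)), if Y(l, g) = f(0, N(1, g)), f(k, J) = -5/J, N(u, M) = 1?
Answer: 190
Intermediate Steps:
Q(D, P) = 4 - 4*D*P (Q(D, P) = -4*D*P + 4 = 4 - 4*D*P)
Y(l, g) = -5 (Y(l, g) = -5/1 = -5*1 = -5)
Y(6, -10)*(-150 + Q(3, -9)) = -5*(-150 + (4 - 4*3*(-9))) = -5*(-150 + (4 + 108)) = -5*(-150 + 112) = -5*(-38) = 190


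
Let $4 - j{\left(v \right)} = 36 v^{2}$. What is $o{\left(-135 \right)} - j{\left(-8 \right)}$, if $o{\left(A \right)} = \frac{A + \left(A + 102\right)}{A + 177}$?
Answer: $2296$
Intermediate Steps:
$o{\left(A \right)} = \frac{102 + 2 A}{177 + A}$ ($o{\left(A \right)} = \frac{A + \left(102 + A\right)}{177 + A} = \frac{102 + 2 A}{177 + A}$)
$j{\left(v \right)} = 4 - 36 v^{2}$
$o{\left(-135 \right)} - j{\left(-8 \right)} = \frac{2 \left(51 - 135\right)}{177 - 135} - \left(4 - 36 \left(-8\right)^{2}\right) = 2 \cdot \frac{1}{42} \left(-84\right) - \left(4 - 2304\right) = -4 - -2300 = -4 + 2300 = 2296$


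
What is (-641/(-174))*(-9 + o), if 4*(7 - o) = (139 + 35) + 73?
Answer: -54485/232 ≈ -234.85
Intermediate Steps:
o = -219/4 (o = 7 - ((139 + 35) + 73)/4 = 7 - (174 + 73)/4 = 7 - ¼*247 = 7 - 247/4 = -219/4 ≈ -54.750)
(-641/(-174))*(-9 + o) = (-641/(-174))*(-9 - 219/4) = -641*(-1/174)*(-255/4) = (641/174)*(-255/4) = -54485/232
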